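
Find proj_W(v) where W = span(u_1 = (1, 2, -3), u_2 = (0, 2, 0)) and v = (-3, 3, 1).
proj_W(v) = (-3/5, 3, 9/5)

Set up U = [u_1 | ... | u_2] ∈ R^(3×2). The projector onto W = col(U) is P = U (U^T U)^(-1) U^T.
Compute U^T U =
  [14, 4]
  [4, 4],
and U^T v = (0, 6).
Solve U^T U · c = U^T v for the coefficients: c = (-3/5, 21/10). The projection is proj_W(v) = U c.
Check: (v - proj_W(v)) · u_1 = 0  (should be 0).
Check: (v - proj_W(v)) · u_2 = 0  (should be 0).
Result: proj_W(v) = (-3/5, 3, 9/5).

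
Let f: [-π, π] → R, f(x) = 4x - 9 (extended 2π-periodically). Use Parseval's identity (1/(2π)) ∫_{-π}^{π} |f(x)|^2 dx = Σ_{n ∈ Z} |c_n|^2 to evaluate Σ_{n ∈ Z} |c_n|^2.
Σ |c_n|^2 = 16π^2/3 + 81

Expand and integrate term by term over [-π, π]:
  ∫ (4x)^2 dx = 16·(2π^3/3); ∫ 2·4·(-9)·x dx = 0 (odd integrand); ∫ (-9)^2 dx = 81·2π.
So (1/(2π)) ∫_{-π}^{π} (4x - 9)^2 dx = 16π^2/3 + 81 = 16π^2/3 + 81.
Parseval ⇒ Σ |c_n|^2 = 16π^2/3 + 81.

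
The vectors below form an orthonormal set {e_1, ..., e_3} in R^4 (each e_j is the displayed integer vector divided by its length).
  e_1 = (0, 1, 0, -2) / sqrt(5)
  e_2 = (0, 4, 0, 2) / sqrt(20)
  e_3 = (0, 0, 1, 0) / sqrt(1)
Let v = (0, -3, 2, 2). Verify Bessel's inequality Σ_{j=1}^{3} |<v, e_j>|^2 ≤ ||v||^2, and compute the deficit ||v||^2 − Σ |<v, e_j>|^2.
Σ |<v, e_j>|^2 = 17; ||v||^2 = 17; deficit = 0

Write each e_j = u_j / sqrt(<u_j, u_j>) where u_j is the displayed integer vector. Then <v, e_j> = <v, u_j> / sqrt(<u_j, u_j>), so |<v, e_j>|^2 = <v, u_j>^2 / <u_j, u_j>.
Coefficients: <v, e_1> = -7/sqrt(5), <v, e_2> = -8/sqrt(20), <v, e_3> = 2/sqrt(1).
Square and sum: Σ |<v, e_j>|^2 = 17.
Compute ||v||^2 = v·v = 17.
Deficit = 17 − 17 = 0 ≥ 0, confirming Bessel's inequality. (The deficit equals ||v − Σ <v,e_j> e_j||^2, the squared distance from v to span{e_j}.)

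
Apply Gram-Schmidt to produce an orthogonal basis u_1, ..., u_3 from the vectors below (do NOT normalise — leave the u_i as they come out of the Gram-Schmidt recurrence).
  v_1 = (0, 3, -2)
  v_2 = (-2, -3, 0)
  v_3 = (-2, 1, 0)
Orthogonal basis:
  u_1 = (0, 3, -2)
  u_2 = (-2, -12/13, -18/13)
  u_3 = (-12/11, 8/11, 12/11)

Apply the Gram-Schmidt recurrence
  u_1 = v_1
  u_i = v_i − Σ_{j<i} ((v_i · u_j) / (u_j · u_j)) · u_j.

Step by step this gives:
  u_1 = (0, 3, -2)
  u_2 = (-2, -12/13, -18/13)
  u_3 = (-12/11, 8/11, 12/11)

Orthogonality check:
  u_2 · u_1 = 0 (should be 0)
  u_3 · u_1 = 0 (should be 0)
  u_3 · u_2 = 0 (should be 0)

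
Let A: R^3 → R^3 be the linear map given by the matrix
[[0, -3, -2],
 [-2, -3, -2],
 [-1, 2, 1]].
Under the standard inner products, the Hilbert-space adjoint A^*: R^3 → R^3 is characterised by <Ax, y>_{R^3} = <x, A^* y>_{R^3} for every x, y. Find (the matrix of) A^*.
A^* = A^T =
[[0, -2, -1],
 [-3, -3, 2],
 [-2, -2, 1]]

For real matrices with standard dot products, the defining identity <Ax, y> = <x, A^* y> gives (Ax)^T y = x^T (A^*) y, i.e. x^T A^T y = x^T (A^*) y. Since this holds for all x, y, we must have A^* = A^T. Therefore
A^* =
[[0, -2, -1],
 [-3, -3, 2],
 [-2, -2, 1]].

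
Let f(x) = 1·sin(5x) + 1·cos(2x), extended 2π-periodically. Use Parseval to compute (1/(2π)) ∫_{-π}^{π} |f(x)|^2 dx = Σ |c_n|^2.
Σ |c_n|^2 = 1

Expand |f|^2 and use orthogonality of {sin(nx), cos(mx)} on [-π, π]:
  ∫_{-π}^{π} sin(nx)^2 dx = π, ∫ cos(mx)^2 dx = π, and cross terms integrate to 0.
So ∫_{-π}^{π} f(x)^2 dx = 1^2 · π + 1^2 · π = (1 + 1)π.
Divide by 2π: (1 + 1)/2 = 1.
By Parseval, this equals Σ |c_n|^2.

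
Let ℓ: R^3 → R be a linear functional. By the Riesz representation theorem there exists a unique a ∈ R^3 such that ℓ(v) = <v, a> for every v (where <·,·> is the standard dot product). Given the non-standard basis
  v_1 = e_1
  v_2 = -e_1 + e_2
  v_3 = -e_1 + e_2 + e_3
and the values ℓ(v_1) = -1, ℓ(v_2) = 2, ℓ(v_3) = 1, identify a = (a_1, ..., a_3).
a = (-1, 1, -1)

Write a = (a_1, ..., a_3) in the standard basis. For each basis vector v_i, ℓ(v_i) = <v_i, a> is a linear equation in the a_j's. Collect the n equations into a matrix system V a = ℓ, where row i of V is v_i (expressed in the standard basis). Since V is invertible (lower-triangular with 1s on the diagonal, up to permutation), solve by back-substitution:
  V =
[[1, 0, 0],
 [-1, 1, 0],
 [-1, 1, 1]]
  V a = (-1, 2, 1)
Solving gives a = (-1, 1, -1).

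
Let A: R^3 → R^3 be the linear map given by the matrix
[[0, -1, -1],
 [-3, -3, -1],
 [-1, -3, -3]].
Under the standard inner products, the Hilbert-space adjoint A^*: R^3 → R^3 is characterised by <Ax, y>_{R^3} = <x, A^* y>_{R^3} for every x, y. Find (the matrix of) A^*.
A^* = A^T =
[[0, -3, -1],
 [-1, -3, -3],
 [-1, -1, -3]]

For real matrices with standard dot products, the defining identity <Ax, y> = <x, A^* y> gives (Ax)^T y = x^T (A^*) y, i.e. x^T A^T y = x^T (A^*) y. Since this holds for all x, y, we must have A^* = A^T. Therefore
A^* =
[[0, -3, -1],
 [-1, -3, -3],
 [-1, -1, -3]].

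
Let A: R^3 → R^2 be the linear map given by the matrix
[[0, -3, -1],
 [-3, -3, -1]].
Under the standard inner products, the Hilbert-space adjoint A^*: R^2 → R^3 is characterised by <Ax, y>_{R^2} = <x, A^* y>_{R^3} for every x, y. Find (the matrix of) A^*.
A^* = A^T =
[[0, -3],
 [-3, -3],
 [-1, -1]]

For real matrices with standard dot products, the defining identity <Ax, y> = <x, A^* y> gives (Ax)^T y = x^T (A^*) y, i.e. x^T A^T y = x^T (A^*) y. Since this holds for all x, y, we must have A^* = A^T. Therefore
A^* =
[[0, -3],
 [-3, -3],
 [-1, -1]].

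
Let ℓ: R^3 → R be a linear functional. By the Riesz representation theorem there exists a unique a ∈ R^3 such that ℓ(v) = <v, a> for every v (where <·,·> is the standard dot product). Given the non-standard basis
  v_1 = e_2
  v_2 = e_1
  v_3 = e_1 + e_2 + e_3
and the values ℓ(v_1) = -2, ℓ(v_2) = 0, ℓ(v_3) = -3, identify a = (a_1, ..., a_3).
a = (0, -2, -1)

Write a = (a_1, ..., a_3) in the standard basis. For each basis vector v_i, ℓ(v_i) = <v_i, a> is a linear equation in the a_j's. Collect the n equations into a matrix system V a = ℓ, where row i of V is v_i (expressed in the standard basis). Since V is invertible (lower-triangular with 1s on the diagonal, up to permutation), solve by back-substitution:
  V =
[[0, 1, 0],
 [1, 0, 0],
 [1, 1, 1]]
  V a = (-2, 0, -3)
Solving gives a = (0, -2, -1).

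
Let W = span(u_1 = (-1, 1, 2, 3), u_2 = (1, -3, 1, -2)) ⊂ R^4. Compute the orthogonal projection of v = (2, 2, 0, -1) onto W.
proj_W(v) = (1/23, 101/161, -176/161, -75/161)

Set up U = [u_1 | ... | u_2] ∈ R^(4×2). The projector onto W = col(U) is P = U (U^T U)^(-1) U^T.
Compute U^T U =
  [15, -8]
  [-8, 15],
and U^T v = (-3, -2).
Solve U^T U · c = U^T v for the coefficients: c = (-61/161, -54/161). The projection is proj_W(v) = U c.
Check: (v - proj_W(v)) · u_1 = 0  (should be 0).
Check: (v - proj_W(v)) · u_2 = 0  (should be 0).
Result: proj_W(v) = (1/23, 101/161, -176/161, -75/161).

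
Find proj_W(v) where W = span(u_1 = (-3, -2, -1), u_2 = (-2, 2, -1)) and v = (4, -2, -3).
proj_W(v) = (92/39, -62/39, 43/39)

Set up U = [u_1 | ... | u_2] ∈ R^(3×2). The projector onto W = col(U) is P = U (U^T U)^(-1) U^T.
Compute U^T U =
  [14, 3]
  [3, 9],
and U^T v = (-5, -9).
Solve U^T U · c = U^T v for the coefficients: c = (-2/13, -37/39). The projection is proj_W(v) = U c.
Check: (v - proj_W(v)) · u_1 = 0  (should be 0).
Check: (v - proj_W(v)) · u_2 = 0  (should be 0).
Result: proj_W(v) = (92/39, -62/39, 43/39).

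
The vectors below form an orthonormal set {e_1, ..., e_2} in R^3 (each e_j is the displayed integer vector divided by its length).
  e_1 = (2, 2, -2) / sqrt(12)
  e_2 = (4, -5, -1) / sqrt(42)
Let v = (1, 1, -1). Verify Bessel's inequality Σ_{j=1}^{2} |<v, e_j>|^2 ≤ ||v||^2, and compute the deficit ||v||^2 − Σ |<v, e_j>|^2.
Σ |<v, e_j>|^2 = 3; ||v||^2 = 3; deficit = 0

Write each e_j = u_j / sqrt(<u_j, u_j>) where u_j is the displayed integer vector. Then <v, e_j> = <v, u_j> / sqrt(<u_j, u_j>), so |<v, e_j>|^2 = <v, u_j>^2 / <u_j, u_j>.
Coefficients: <v, e_1> = 6/sqrt(12), <v, e_2> = 0/sqrt(42).
Square and sum: Σ |<v, e_j>|^2 = 3.
Compute ||v||^2 = v·v = 3.
Deficit = 3 − 3 = 0 ≥ 0, confirming Bessel's inequality. (The deficit equals ||v − Σ <v,e_j> e_j||^2, the squared distance from v to span{e_j}.)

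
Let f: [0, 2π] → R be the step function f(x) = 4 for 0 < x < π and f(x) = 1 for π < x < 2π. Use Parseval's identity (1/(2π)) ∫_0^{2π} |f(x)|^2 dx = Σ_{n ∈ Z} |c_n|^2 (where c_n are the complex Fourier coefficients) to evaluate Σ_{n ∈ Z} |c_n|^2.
Σ |c_n|^2 = 17/2

Parseval equates the L^2 energy of f (normalised by 1/(2π)) with the ℓ^2 sum of its Fourier coefficients: (1/(2π)) ∫_0^{2π} |f|^2 = Σ |c_n|^2.
Compute the left side: (1/(2π)) [∫_0^π 4^2 dx + ∫_π^{2π} 1^2 dx] = (1/(2π)) · (16π + 1π) = (16 + 1)/2 = 17/2.
So Σ_{n ∈ Z} |c_n|^2 = 17/2.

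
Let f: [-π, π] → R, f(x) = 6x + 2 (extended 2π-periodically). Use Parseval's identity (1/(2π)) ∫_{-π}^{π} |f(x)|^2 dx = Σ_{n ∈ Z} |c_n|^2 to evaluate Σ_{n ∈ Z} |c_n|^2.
Σ |c_n|^2 = 12π^2 + 4

Expand and integrate term by term over [-π, π]:
  ∫ (6x)^2 dx = 36·(2π^3/3); ∫ 2·6·(2)·x dx = 0 (odd integrand); ∫ 2^2 dx = 4·2π.
So (1/(2π)) ∫_{-π}^{π} (6x + 2)^2 dx = 36π^2/3 + 4 = 12π^2 + 4.
Parseval ⇒ Σ |c_n|^2 = 12π^2 + 4.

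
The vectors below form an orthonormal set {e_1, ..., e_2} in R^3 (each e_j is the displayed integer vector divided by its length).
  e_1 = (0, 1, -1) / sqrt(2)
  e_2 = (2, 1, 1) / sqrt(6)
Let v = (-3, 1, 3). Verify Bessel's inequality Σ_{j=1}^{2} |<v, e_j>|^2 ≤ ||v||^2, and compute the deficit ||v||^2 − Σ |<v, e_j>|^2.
Σ |<v, e_j>|^2 = 8/3; ||v||^2 = 19; deficit = 49/3

Write each e_j = u_j / sqrt(<u_j, u_j>) where u_j is the displayed integer vector. Then <v, e_j> = <v, u_j> / sqrt(<u_j, u_j>), so |<v, e_j>|^2 = <v, u_j>^2 / <u_j, u_j>.
Coefficients: <v, e_1> = -2/sqrt(2), <v, e_2> = -2/sqrt(6).
Square and sum: Σ |<v, e_j>|^2 = 8/3.
Compute ||v||^2 = v·v = 19.
Deficit = 19 − 8/3 = 49/3 ≥ 0, confirming Bessel's inequality. (The deficit equals ||v − Σ <v,e_j> e_j||^2, the squared distance from v to span{e_j}.)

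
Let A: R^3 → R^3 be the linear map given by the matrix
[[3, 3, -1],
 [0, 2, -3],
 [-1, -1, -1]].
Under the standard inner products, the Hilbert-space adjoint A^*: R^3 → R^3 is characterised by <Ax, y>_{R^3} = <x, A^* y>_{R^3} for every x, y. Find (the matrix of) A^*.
A^* = A^T =
[[3, 0, -1],
 [3, 2, -1],
 [-1, -3, -1]]

For real matrices with standard dot products, the defining identity <Ax, y> = <x, A^* y> gives (Ax)^T y = x^T (A^*) y, i.e. x^T A^T y = x^T (A^*) y. Since this holds for all x, y, we must have A^* = A^T. Therefore
A^* =
[[3, 0, -1],
 [3, 2, -1],
 [-1, -3, -1]].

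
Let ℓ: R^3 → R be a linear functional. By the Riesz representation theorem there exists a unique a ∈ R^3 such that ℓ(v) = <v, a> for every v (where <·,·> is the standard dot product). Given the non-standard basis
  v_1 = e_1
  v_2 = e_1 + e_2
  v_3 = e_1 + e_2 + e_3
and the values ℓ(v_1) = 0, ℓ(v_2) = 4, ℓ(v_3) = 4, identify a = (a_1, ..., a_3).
a = (0, 4, 0)

Write a = (a_1, ..., a_3) in the standard basis. For each basis vector v_i, ℓ(v_i) = <v_i, a> is a linear equation in the a_j's. Collect the n equations into a matrix system V a = ℓ, where row i of V is v_i (expressed in the standard basis). Since V is invertible (lower-triangular with 1s on the diagonal, up to permutation), solve by back-substitution:
  V =
[[1, 0, 0],
 [1, 1, 0],
 [1, 1, 1]]
  V a = (0, 4, 4)
Solving gives a = (0, 4, 0).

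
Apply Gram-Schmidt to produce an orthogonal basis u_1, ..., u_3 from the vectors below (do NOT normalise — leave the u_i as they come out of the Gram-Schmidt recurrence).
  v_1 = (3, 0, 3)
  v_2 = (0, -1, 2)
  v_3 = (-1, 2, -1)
Orthogonal basis:
  u_1 = (3, 0, 3)
  u_2 = (-1, -1, 1)
  u_3 = (-2/3, 4/3, 2/3)

Apply the Gram-Schmidt recurrence
  u_1 = v_1
  u_i = v_i − Σ_{j<i} ((v_i · u_j) / (u_j · u_j)) · u_j.

Step by step this gives:
  u_1 = (3, 0, 3)
  u_2 = (-1, -1, 1)
  u_3 = (-2/3, 4/3, 2/3)

Orthogonality check:
  u_2 · u_1 = 0 (should be 0)
  u_3 · u_1 = 0 (should be 0)
  u_3 · u_2 = 0 (should be 0)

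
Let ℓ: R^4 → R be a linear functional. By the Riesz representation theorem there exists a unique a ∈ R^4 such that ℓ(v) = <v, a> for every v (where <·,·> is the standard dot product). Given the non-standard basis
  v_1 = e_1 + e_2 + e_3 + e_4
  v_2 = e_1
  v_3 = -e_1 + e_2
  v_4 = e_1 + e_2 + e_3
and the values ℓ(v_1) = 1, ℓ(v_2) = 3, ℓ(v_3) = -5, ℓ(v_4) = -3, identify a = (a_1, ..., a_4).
a = (3, -2, -4, 4)

Write a = (a_1, ..., a_4) in the standard basis. For each basis vector v_i, ℓ(v_i) = <v_i, a> is a linear equation in the a_j's. Collect the n equations into a matrix system V a = ℓ, where row i of V is v_i (expressed in the standard basis). Since V is invertible (lower-triangular with 1s on the diagonal, up to permutation), solve by back-substitution:
  V =
[[1, 1, 1, 1],
 [1, 0, 0, 0],
 [-1, 1, 0, 0],
 [1, 1, 1, 0]]
  V a = (1, 3, -5, -3)
Solving gives a = (3, -2, -4, 4).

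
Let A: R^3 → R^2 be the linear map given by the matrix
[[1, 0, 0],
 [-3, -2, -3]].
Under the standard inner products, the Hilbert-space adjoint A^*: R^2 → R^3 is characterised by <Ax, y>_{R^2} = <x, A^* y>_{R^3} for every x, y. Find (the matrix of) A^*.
A^* = A^T =
[[1, -3],
 [0, -2],
 [0, -3]]

For real matrices with standard dot products, the defining identity <Ax, y> = <x, A^* y> gives (Ax)^T y = x^T (A^*) y, i.e. x^T A^T y = x^T (A^*) y. Since this holds for all x, y, we must have A^* = A^T. Therefore
A^* =
[[1, -3],
 [0, -2],
 [0, -3]].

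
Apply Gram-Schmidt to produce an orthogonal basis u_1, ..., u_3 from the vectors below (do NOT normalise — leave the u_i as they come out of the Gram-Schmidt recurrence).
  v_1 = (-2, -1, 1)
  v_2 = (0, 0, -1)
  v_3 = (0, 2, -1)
Orthogonal basis:
  u_1 = (-2, -1, 1)
  u_2 = (-1/3, -1/6, -5/6)
  u_3 = (-4/5, 8/5, 0)

Apply the Gram-Schmidt recurrence
  u_1 = v_1
  u_i = v_i − Σ_{j<i} ((v_i · u_j) / (u_j · u_j)) · u_j.

Step by step this gives:
  u_1 = (-2, -1, 1)
  u_2 = (-1/3, -1/6, -5/6)
  u_3 = (-4/5, 8/5, 0)

Orthogonality check:
  u_2 · u_1 = 0 (should be 0)
  u_3 · u_1 = 0 (should be 0)
  u_3 · u_2 = 0 (should be 0)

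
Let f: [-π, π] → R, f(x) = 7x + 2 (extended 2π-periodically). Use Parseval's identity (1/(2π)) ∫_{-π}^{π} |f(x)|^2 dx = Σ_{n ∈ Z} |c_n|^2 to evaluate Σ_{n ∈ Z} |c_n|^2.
Σ |c_n|^2 = 49π^2/3 + 4

Expand and integrate term by term over [-π, π]:
  ∫ (7x)^2 dx = 49·(2π^3/3); ∫ 2·7·(2)·x dx = 0 (odd integrand); ∫ 2^2 dx = 4·2π.
So (1/(2π)) ∫_{-π}^{π} (7x + 2)^2 dx = 49π^2/3 + 4 = 49π^2/3 + 4.
Parseval ⇒ Σ |c_n|^2 = 49π^2/3 + 4.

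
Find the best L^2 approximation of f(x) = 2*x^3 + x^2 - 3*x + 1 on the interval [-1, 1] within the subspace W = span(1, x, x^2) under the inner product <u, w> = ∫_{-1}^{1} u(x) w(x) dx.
g(x) = x^2 - 9*x/5 + 1

The best approximation g ∈ W is the orthogonal projection of f onto W. Writing g = a_0 + a_1 x + a_2 x^2, the coefficients solve the normal equations G · a = b where
  G_{ij} = <φ_i, φ_j> and b_i = <f, φ_i>, with φ_0 = 1, φ_1 = x, φ_2 = x^2.
G =
  [2, 0, 2/3]
  [0, 2/3, 0]
  [2/3, 0, 2/5],
b = (8/3, -6/5, 16/15).
Solving gives a_0 = 1, a_1 = -9/5, a_2 = 1, so
  g(x) = x^2 - 9*x/5 + 1.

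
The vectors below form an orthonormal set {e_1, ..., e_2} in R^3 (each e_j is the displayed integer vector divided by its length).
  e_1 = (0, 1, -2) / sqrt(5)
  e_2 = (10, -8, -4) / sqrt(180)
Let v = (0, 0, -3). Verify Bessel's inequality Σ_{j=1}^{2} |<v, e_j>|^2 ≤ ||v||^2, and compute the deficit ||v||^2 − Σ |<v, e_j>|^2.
Σ |<v, e_j>|^2 = 8; ||v||^2 = 9; deficit = 1

Write each e_j = u_j / sqrt(<u_j, u_j>) where u_j is the displayed integer vector. Then <v, e_j> = <v, u_j> / sqrt(<u_j, u_j>), so |<v, e_j>|^2 = <v, u_j>^2 / <u_j, u_j>.
Coefficients: <v, e_1> = 6/sqrt(5), <v, e_2> = 12/sqrt(180).
Square and sum: Σ |<v, e_j>|^2 = 8.
Compute ||v||^2 = v·v = 9.
Deficit = 9 − 8 = 1 ≥ 0, confirming Bessel's inequality. (The deficit equals ||v − Σ <v,e_j> e_j||^2, the squared distance from v to span{e_j}.)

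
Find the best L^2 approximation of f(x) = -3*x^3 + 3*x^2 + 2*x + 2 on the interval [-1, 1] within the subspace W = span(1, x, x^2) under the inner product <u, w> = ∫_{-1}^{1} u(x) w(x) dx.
g(x) = 3*x^2 + x/5 + 2

The best approximation g ∈ W is the orthogonal projection of f onto W. Writing g = a_0 + a_1 x + a_2 x^2, the coefficients solve the normal equations G · a = b where
  G_{ij} = <φ_i, φ_j> and b_i = <f, φ_i>, with φ_0 = 1, φ_1 = x, φ_2 = x^2.
G =
  [2, 0, 2/3]
  [0, 2/3, 0]
  [2/3, 0, 2/5],
b = (6, 2/15, 38/15).
Solving gives a_0 = 2, a_1 = 1/5, a_2 = 3, so
  g(x) = 3*x^2 + x/5 + 2.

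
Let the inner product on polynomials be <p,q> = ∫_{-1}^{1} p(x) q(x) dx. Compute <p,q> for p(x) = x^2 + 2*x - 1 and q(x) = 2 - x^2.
<p,q> = -12/5

Expand the product: p(x)·q(x) = -x^4 - 2*x^3 + 3*x^2 + 4*x - 2.
∫_{-1}^{1} of each monomial x^k gives [2/(k+1) if k even, 0 if k odd]. Integrating term-by-term (or equivalently evaluating the antiderivative F(x) = -x^5/5 - x^4/2 + x^3 + 2*x^2 - 2*x at the endpoints):
  F(1) − F(−1) = 3/10 − (27/10) = -12/5.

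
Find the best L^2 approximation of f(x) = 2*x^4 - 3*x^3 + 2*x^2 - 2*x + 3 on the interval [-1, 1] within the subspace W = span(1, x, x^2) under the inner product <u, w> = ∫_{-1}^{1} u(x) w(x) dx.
g(x) = 26*x^2/7 - 19*x/5 + 99/35

The best approximation g ∈ W is the orthogonal projection of f onto W. Writing g = a_0 + a_1 x + a_2 x^2, the coefficients solve the normal equations G · a = b where
  G_{ij} = <φ_i, φ_j> and b_i = <f, φ_i>, with φ_0 = 1, φ_1 = x, φ_2 = x^2.
G =
  [2, 0, 2/3]
  [0, 2/3, 0]
  [2/3, 0, 2/5],
b = (122/15, -38/15, 118/35).
Solving gives a_0 = 99/35, a_1 = -19/5, a_2 = 26/7, so
  g(x) = 26*x^2/7 - 19*x/5 + 99/35.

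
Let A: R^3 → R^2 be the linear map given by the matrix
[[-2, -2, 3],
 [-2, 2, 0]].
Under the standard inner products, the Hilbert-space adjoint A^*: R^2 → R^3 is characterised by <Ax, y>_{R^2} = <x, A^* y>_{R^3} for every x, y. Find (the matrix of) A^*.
A^* = A^T =
[[-2, -2],
 [-2, 2],
 [3, 0]]

For real matrices with standard dot products, the defining identity <Ax, y> = <x, A^* y> gives (Ax)^T y = x^T (A^*) y, i.e. x^T A^T y = x^T (A^*) y. Since this holds for all x, y, we must have A^* = A^T. Therefore
A^* =
[[-2, -2],
 [-2, 2],
 [3, 0]].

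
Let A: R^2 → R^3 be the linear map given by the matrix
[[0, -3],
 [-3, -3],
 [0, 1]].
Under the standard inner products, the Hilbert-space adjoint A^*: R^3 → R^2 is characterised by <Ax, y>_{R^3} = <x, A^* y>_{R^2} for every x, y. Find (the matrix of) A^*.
A^* = A^T =
[[0, -3, 0],
 [-3, -3, 1]]

For real matrices with standard dot products, the defining identity <Ax, y> = <x, A^* y> gives (Ax)^T y = x^T (A^*) y, i.e. x^T A^T y = x^T (A^*) y. Since this holds for all x, y, we must have A^* = A^T. Therefore
A^* =
[[0, -3, 0],
 [-3, -3, 1]].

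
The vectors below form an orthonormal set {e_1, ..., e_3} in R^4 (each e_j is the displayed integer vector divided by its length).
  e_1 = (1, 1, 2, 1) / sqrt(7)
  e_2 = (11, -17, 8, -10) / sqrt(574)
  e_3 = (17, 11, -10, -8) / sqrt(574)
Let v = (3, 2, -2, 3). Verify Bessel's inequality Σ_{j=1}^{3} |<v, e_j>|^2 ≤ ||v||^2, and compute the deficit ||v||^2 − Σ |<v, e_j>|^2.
Σ |<v, e_j>|^2 = 101/7; ||v||^2 = 26; deficit = 81/7

Write each e_j = u_j / sqrt(<u_j, u_j>) where u_j is the displayed integer vector. Then <v, e_j> = <v, u_j> / sqrt(<u_j, u_j>), so |<v, e_j>|^2 = <v, u_j>^2 / <u_j, u_j>.
Coefficients: <v, e_1> = 4/sqrt(7), <v, e_2> = -47/sqrt(574), <v, e_3> = 69/sqrt(574).
Square and sum: Σ |<v, e_j>|^2 = 101/7.
Compute ||v||^2 = v·v = 26.
Deficit = 26 − 101/7 = 81/7 ≥ 0, confirming Bessel's inequality. (The deficit equals ||v − Σ <v,e_j> e_j||^2, the squared distance from v to span{e_j}.)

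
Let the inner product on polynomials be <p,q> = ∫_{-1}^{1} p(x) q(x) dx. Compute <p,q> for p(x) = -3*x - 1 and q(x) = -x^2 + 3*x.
<p,q> = -16/3

Expand the product: p(x)·q(x) = 3*x^3 - 8*x^2 - 3*x.
∫_{-1}^{1} of each monomial x^k gives [2/(k+1) if k even, 0 if k odd]. Integrating term-by-term (or equivalently evaluating the antiderivative F(x) = 3*x^4/4 - 8*x^3/3 - 3*x^2/2 at the endpoints):
  F(1) − F(−1) = -41/12 − (23/12) = -16/3.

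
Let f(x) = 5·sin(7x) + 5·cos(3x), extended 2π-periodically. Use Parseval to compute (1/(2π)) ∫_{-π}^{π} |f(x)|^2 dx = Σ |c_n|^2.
Σ |c_n|^2 = 25

Expand |f|^2 and use orthogonality of {sin(nx), cos(mx)} on [-π, π]:
  ∫_{-π}^{π} sin(nx)^2 dx = π, ∫ cos(mx)^2 dx = π, and cross terms integrate to 0.
So ∫_{-π}^{π} f(x)^2 dx = 5^2 · π + 5^2 · π = (25 + 25)π.
Divide by 2π: (25 + 25)/2 = 25.
By Parseval, this equals Σ |c_n|^2.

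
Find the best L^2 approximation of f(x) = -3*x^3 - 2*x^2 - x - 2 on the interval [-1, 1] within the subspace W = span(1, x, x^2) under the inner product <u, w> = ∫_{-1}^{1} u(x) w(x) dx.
g(x) = -2*x^2 - 14*x/5 - 2

The best approximation g ∈ W is the orthogonal projection of f onto W. Writing g = a_0 + a_1 x + a_2 x^2, the coefficients solve the normal equations G · a = b where
  G_{ij} = <φ_i, φ_j> and b_i = <f, φ_i>, with φ_0 = 1, φ_1 = x, φ_2 = x^2.
G =
  [2, 0, 2/3]
  [0, 2/3, 0]
  [2/3, 0, 2/5],
b = (-16/3, -28/15, -32/15).
Solving gives a_0 = -2, a_1 = -14/5, a_2 = -2, so
  g(x) = -2*x^2 - 14*x/5 - 2.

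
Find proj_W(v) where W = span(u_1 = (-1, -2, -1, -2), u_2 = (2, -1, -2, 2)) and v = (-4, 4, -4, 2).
proj_W(v) = (2/7, 8/9, 34/63, 44/63)

Set up U = [u_1 | ... | u_2] ∈ R^(4×2). The projector onto W = col(U) is P = U (U^T U)^(-1) U^T.
Compute U^T U =
  [10, -2]
  [-2, 13],
and U^T v = (-4, 0).
Solve U^T U · c = U^T v for the coefficients: c = (-26/63, -4/63). The projection is proj_W(v) = U c.
Check: (v - proj_W(v)) · u_1 = 0  (should be 0).
Check: (v - proj_W(v)) · u_2 = 0  (should be 0).
Result: proj_W(v) = (2/7, 8/9, 34/63, 44/63).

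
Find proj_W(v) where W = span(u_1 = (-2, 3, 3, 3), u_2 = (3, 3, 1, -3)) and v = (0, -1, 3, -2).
proj_W(v) = (522/859, 612/859, 240/859, -504/859)

Set up U = [u_1 | ... | u_2] ∈ R^(4×2). The projector onto W = col(U) is P = U (U^T U)^(-1) U^T.
Compute U^T U =
  [31, -3]
  [-3, 28],
and U^T v = (0, 6).
Solve U^T U · c = U^T v for the coefficients: c = (18/859, 186/859). The projection is proj_W(v) = U c.
Check: (v - proj_W(v)) · u_1 = 0  (should be 0).
Check: (v - proj_W(v)) · u_2 = 0  (should be 0).
Result: proj_W(v) = (522/859, 612/859, 240/859, -504/859).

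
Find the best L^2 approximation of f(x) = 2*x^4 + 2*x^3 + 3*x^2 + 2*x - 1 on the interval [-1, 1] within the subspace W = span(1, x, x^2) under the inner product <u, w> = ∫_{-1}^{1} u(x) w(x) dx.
g(x) = 33*x^2/7 + 16*x/5 - 41/35

The best approximation g ∈ W is the orthogonal projection of f onto W. Writing g = a_0 + a_1 x + a_2 x^2, the coefficients solve the normal equations G · a = b where
  G_{ij} = <φ_i, φ_j> and b_i = <f, φ_i>, with φ_0 = 1, φ_1 = x, φ_2 = x^2.
G =
  [2, 0, 2/3]
  [0, 2/3, 0]
  [2/3, 0, 2/5],
b = (4/5, 32/15, 116/105).
Solving gives a_0 = -41/35, a_1 = 16/5, a_2 = 33/7, so
  g(x) = 33*x^2/7 + 16*x/5 - 41/35.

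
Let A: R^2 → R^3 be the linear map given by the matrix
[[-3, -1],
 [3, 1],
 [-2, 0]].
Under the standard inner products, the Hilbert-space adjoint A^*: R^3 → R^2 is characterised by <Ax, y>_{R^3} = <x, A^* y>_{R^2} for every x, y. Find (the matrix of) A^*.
A^* = A^T =
[[-3, 3, -2],
 [-1, 1, 0]]

For real matrices with standard dot products, the defining identity <Ax, y> = <x, A^* y> gives (Ax)^T y = x^T (A^*) y, i.e. x^T A^T y = x^T (A^*) y. Since this holds for all x, y, we must have A^* = A^T. Therefore
A^* =
[[-3, 3, -2],
 [-1, 1, 0]].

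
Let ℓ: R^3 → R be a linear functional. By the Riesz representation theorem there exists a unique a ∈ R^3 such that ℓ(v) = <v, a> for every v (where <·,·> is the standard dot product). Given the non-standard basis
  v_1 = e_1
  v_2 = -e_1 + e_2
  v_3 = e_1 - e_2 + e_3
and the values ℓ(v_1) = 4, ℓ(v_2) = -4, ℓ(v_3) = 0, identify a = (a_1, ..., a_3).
a = (4, 0, -4)

Write a = (a_1, ..., a_3) in the standard basis. For each basis vector v_i, ℓ(v_i) = <v_i, a> is a linear equation in the a_j's. Collect the n equations into a matrix system V a = ℓ, where row i of V is v_i (expressed in the standard basis). Since V is invertible (lower-triangular with 1s on the diagonal, up to permutation), solve by back-substitution:
  V =
[[1, 0, 0],
 [-1, 1, 0],
 [1, -1, 1]]
  V a = (4, -4, 0)
Solving gives a = (4, 0, -4).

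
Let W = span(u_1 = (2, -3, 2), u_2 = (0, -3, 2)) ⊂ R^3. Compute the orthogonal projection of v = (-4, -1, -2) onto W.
proj_W(v) = (-4, 3/13, -2/13)

Set up U = [u_1 | ... | u_2] ∈ R^(3×2). The projector onto W = col(U) is P = U (U^T U)^(-1) U^T.
Compute U^T U =
  [17, 13]
  [13, 13],
and U^T v = (-9, -1).
Solve U^T U · c = U^T v for the coefficients: c = (-2, 25/13). The projection is proj_W(v) = U c.
Check: (v - proj_W(v)) · u_1 = 0  (should be 0).
Check: (v - proj_W(v)) · u_2 = 0  (should be 0).
Result: proj_W(v) = (-4, 3/13, -2/13).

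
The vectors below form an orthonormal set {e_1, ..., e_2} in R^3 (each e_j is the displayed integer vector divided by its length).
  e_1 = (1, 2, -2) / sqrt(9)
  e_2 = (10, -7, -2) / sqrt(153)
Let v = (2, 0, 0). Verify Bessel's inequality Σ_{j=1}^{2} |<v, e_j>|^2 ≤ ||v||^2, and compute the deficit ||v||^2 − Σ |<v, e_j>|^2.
Σ |<v, e_j>|^2 = 52/17; ||v||^2 = 4; deficit = 16/17

Write each e_j = u_j / sqrt(<u_j, u_j>) where u_j is the displayed integer vector. Then <v, e_j> = <v, u_j> / sqrt(<u_j, u_j>), so |<v, e_j>|^2 = <v, u_j>^2 / <u_j, u_j>.
Coefficients: <v, e_1> = 2/sqrt(9), <v, e_2> = 20/sqrt(153).
Square and sum: Σ |<v, e_j>|^2 = 52/17.
Compute ||v||^2 = v·v = 4.
Deficit = 4 − 52/17 = 16/17 ≥ 0, confirming Bessel's inequality. (The deficit equals ||v − Σ <v,e_j> e_j||^2, the squared distance from v to span{e_j}.)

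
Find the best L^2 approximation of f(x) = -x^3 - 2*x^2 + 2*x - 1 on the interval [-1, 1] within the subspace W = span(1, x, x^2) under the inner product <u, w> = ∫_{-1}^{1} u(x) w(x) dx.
g(x) = -2*x^2 + 7*x/5 - 1

The best approximation g ∈ W is the orthogonal projection of f onto W. Writing g = a_0 + a_1 x + a_2 x^2, the coefficients solve the normal equations G · a = b where
  G_{ij} = <φ_i, φ_j> and b_i = <f, φ_i>, with φ_0 = 1, φ_1 = x, φ_2 = x^2.
G =
  [2, 0, 2/3]
  [0, 2/3, 0]
  [2/3, 0, 2/5],
b = (-10/3, 14/15, -22/15).
Solving gives a_0 = -1, a_1 = 7/5, a_2 = -2, so
  g(x) = -2*x^2 + 7*x/5 - 1.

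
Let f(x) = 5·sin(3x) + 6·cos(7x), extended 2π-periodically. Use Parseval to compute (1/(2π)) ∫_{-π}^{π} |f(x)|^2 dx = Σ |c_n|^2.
Σ |c_n|^2 = 61/2

Expand |f|^2 and use orthogonality of {sin(nx), cos(mx)} on [-π, π]:
  ∫_{-π}^{π} sin(nx)^2 dx = π, ∫ cos(mx)^2 dx = π, and cross terms integrate to 0.
So ∫_{-π}^{π} f(x)^2 dx = 5^2 · π + 6^2 · π = (25 + 36)π.
Divide by 2π: (25 + 36)/2 = 61/2.
By Parseval, this equals Σ |c_n|^2.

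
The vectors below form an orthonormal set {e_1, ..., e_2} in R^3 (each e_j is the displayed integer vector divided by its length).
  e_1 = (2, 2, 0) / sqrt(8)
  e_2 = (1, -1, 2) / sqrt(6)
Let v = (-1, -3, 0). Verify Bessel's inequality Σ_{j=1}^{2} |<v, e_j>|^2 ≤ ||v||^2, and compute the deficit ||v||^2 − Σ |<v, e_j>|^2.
Σ |<v, e_j>|^2 = 26/3; ||v||^2 = 10; deficit = 4/3

Write each e_j = u_j / sqrt(<u_j, u_j>) where u_j is the displayed integer vector. Then <v, e_j> = <v, u_j> / sqrt(<u_j, u_j>), so |<v, e_j>|^2 = <v, u_j>^2 / <u_j, u_j>.
Coefficients: <v, e_1> = -8/sqrt(8), <v, e_2> = 2/sqrt(6).
Square and sum: Σ |<v, e_j>|^2 = 26/3.
Compute ||v||^2 = v·v = 10.
Deficit = 10 − 26/3 = 4/3 ≥ 0, confirming Bessel's inequality. (The deficit equals ||v − Σ <v,e_j> e_j||^2, the squared distance from v to span{e_j}.)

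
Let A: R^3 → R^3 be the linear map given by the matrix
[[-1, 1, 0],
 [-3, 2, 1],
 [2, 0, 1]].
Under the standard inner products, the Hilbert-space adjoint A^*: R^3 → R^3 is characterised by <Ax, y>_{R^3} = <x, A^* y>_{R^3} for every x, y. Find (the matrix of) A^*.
A^* = A^T =
[[-1, -3, 2],
 [1, 2, 0],
 [0, 1, 1]]

For real matrices with standard dot products, the defining identity <Ax, y> = <x, A^* y> gives (Ax)^T y = x^T (A^*) y, i.e. x^T A^T y = x^T (A^*) y. Since this holds for all x, y, we must have A^* = A^T. Therefore
A^* =
[[-1, -3, 2],
 [1, 2, 0],
 [0, 1, 1]].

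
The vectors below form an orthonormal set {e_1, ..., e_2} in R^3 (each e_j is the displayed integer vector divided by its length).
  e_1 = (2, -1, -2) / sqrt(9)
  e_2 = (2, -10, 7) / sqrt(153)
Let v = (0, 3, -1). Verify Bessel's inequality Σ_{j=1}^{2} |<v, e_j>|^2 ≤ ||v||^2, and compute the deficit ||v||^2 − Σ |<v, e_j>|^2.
Σ |<v, e_j>|^2 = 154/17; ||v||^2 = 10; deficit = 16/17

Write each e_j = u_j / sqrt(<u_j, u_j>) where u_j is the displayed integer vector. Then <v, e_j> = <v, u_j> / sqrt(<u_j, u_j>), so |<v, e_j>|^2 = <v, u_j>^2 / <u_j, u_j>.
Coefficients: <v, e_1> = -1/sqrt(9), <v, e_2> = -37/sqrt(153).
Square and sum: Σ |<v, e_j>|^2 = 154/17.
Compute ||v||^2 = v·v = 10.
Deficit = 10 − 154/17 = 16/17 ≥ 0, confirming Bessel's inequality. (The deficit equals ||v − Σ <v,e_j> e_j||^2, the squared distance from v to span{e_j}.)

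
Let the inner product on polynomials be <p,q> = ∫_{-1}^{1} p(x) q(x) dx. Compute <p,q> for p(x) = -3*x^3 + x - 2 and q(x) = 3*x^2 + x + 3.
<p,q> = -248/15

Expand the product: p(x)·q(x) = -9*x^5 - 3*x^4 - 6*x^3 - 5*x^2 + x - 6.
∫_{-1}^{1} of each monomial x^k gives [2/(k+1) if k even, 0 if k odd]. Integrating term-by-term (or equivalently evaluating the antiderivative F(x) = -3*x^6/2 - 3*x^5/5 - 3*x^4/2 - 5*x^3/3 + x^2/2 - 6*x at the endpoints):
  F(1) − F(−1) = -323/30 − (173/30) = -248/15.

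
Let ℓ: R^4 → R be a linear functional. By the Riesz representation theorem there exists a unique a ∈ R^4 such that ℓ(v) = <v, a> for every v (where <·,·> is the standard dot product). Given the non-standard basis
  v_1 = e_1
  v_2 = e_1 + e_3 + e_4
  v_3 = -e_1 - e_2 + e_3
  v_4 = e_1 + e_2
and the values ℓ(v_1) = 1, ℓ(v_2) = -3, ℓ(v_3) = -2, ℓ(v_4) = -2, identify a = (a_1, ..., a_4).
a = (1, -3, -4, 0)

Write a = (a_1, ..., a_4) in the standard basis. For each basis vector v_i, ℓ(v_i) = <v_i, a> is a linear equation in the a_j's. Collect the n equations into a matrix system V a = ℓ, where row i of V is v_i (expressed in the standard basis). Since V is invertible (lower-triangular with 1s on the diagonal, up to permutation), solve by back-substitution:
  V =
[[1, 0, 0, 0],
 [1, 0, 1, 1],
 [-1, -1, 1, 0],
 [1, 1, 0, 0]]
  V a = (1, -3, -2, -2)
Solving gives a = (1, -3, -4, 0).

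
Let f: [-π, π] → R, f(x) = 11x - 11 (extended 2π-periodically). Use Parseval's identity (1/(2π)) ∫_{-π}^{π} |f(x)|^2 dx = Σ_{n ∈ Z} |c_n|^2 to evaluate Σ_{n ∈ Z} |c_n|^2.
Σ |c_n|^2 = 121π^2/3 + 121

Expand and integrate term by term over [-π, π]:
  ∫ (11x)^2 dx = 121·(2π^3/3); ∫ 2·11·(-11)·x dx = 0 (odd integrand); ∫ (-11)^2 dx = 121·2π.
So (1/(2π)) ∫_{-π}^{π} (11x - 11)^2 dx = 121π^2/3 + 121 = 121π^2/3 + 121.
Parseval ⇒ Σ |c_n|^2 = 121π^2/3 + 121.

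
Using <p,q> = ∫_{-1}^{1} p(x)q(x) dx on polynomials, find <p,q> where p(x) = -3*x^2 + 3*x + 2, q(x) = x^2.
<p,q> = 2/15

Expand the product: p(x)·q(x) = -3*x^4 + 3*x^3 + 2*x^2.
∫_{-1}^{1} of each monomial x^k gives [2/(k+1) if k even, 0 if k odd]. Integrating term-by-term (or equivalently evaluating the antiderivative F(x) = -3*x^5/5 + 3*x^4/4 + 2*x^3/3 at the endpoints):
  F(1) − F(−1) = 49/60 − (41/60) = 2/15.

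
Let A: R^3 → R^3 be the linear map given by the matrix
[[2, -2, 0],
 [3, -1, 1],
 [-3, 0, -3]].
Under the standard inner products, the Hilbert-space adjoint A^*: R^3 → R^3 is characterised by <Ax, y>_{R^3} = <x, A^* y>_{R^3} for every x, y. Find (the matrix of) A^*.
A^* = A^T =
[[2, 3, -3],
 [-2, -1, 0],
 [0, 1, -3]]

For real matrices with standard dot products, the defining identity <Ax, y> = <x, A^* y> gives (Ax)^T y = x^T (A^*) y, i.e. x^T A^T y = x^T (A^*) y. Since this holds for all x, y, we must have A^* = A^T. Therefore
A^* =
[[2, 3, -3],
 [-2, -1, 0],
 [0, 1, -3]].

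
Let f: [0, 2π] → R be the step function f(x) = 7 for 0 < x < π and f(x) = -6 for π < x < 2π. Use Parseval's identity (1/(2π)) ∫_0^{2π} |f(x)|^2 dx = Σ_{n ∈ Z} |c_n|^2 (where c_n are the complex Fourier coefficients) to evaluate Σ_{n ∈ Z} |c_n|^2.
Σ |c_n|^2 = 85/2

Parseval equates the L^2 energy of f (normalised by 1/(2π)) with the ℓ^2 sum of its Fourier coefficients: (1/(2π)) ∫_0^{2π} |f|^2 = Σ |c_n|^2.
Compute the left side: (1/(2π)) [∫_0^π 7^2 dx + ∫_π^{2π} (-6)^2 dx] = (1/(2π)) · (49π + 36π) = (49 + 36)/2 = 85/2.
So Σ_{n ∈ Z} |c_n|^2 = 85/2.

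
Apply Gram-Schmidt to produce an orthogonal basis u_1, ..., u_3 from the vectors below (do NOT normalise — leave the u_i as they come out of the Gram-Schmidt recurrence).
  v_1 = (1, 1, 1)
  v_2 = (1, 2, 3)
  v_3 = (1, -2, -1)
Orthogonal basis:
  u_1 = (1, 1, 1)
  u_2 = (-1, 0, 1)
  u_3 = (2/3, -4/3, 2/3)

Apply the Gram-Schmidt recurrence
  u_1 = v_1
  u_i = v_i − Σ_{j<i} ((v_i · u_j) / (u_j · u_j)) · u_j.

Step by step this gives:
  u_1 = (1, 1, 1)
  u_2 = (-1, 0, 1)
  u_3 = (2/3, -4/3, 2/3)

Orthogonality check:
  u_2 · u_1 = 0 (should be 0)
  u_3 · u_1 = 0 (should be 0)
  u_3 · u_2 = 0 (should be 0)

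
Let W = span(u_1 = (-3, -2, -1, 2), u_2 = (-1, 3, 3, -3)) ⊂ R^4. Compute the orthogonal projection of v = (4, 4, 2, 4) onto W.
proj_W(v) = (103/30, 17/18, -7/90, -17/18)

Set up U = [u_1 | ... | u_2] ∈ R^(4×2). The projector onto W = col(U) is P = U (U^T U)^(-1) U^T.
Compute U^T U =
  [18, -12]
  [-12, 28],
and U^T v = (-14, 2).
Solve U^T U · c = U^T v for the coefficients: c = (-46/45, -11/30). The projection is proj_W(v) = U c.
Check: (v - proj_W(v)) · u_1 = 0  (should be 0).
Check: (v - proj_W(v)) · u_2 = 0  (should be 0).
Result: proj_W(v) = (103/30, 17/18, -7/90, -17/18).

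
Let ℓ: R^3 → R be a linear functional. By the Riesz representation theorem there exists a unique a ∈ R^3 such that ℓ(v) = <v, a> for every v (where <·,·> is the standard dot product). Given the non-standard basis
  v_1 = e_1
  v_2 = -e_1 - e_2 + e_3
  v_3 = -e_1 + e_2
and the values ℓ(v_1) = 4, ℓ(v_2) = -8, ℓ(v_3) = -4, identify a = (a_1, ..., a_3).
a = (4, 0, -4)

Write a = (a_1, ..., a_3) in the standard basis. For each basis vector v_i, ℓ(v_i) = <v_i, a> is a linear equation in the a_j's. Collect the n equations into a matrix system V a = ℓ, where row i of V is v_i (expressed in the standard basis). Since V is invertible (lower-triangular with 1s on the diagonal, up to permutation), solve by back-substitution:
  V =
[[1, 0, 0],
 [-1, -1, 1],
 [-1, 1, 0]]
  V a = (4, -8, -4)
Solving gives a = (4, 0, -4).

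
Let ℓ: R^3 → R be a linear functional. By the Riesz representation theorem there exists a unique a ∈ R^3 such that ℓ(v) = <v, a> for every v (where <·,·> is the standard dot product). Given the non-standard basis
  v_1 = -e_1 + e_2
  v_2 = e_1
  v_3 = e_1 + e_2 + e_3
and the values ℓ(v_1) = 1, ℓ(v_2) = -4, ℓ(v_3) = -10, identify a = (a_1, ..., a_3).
a = (-4, -3, -3)

Write a = (a_1, ..., a_3) in the standard basis. For each basis vector v_i, ℓ(v_i) = <v_i, a> is a linear equation in the a_j's. Collect the n equations into a matrix system V a = ℓ, where row i of V is v_i (expressed in the standard basis). Since V is invertible (lower-triangular with 1s on the diagonal, up to permutation), solve by back-substitution:
  V =
[[-1, 1, 0],
 [1, 0, 0],
 [1, 1, 1]]
  V a = (1, -4, -10)
Solving gives a = (-4, -3, -3).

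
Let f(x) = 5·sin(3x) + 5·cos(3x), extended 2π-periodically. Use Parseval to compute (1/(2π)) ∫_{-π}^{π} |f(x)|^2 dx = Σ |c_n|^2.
Σ |c_n|^2 = 25

Expand |f|^2 and use orthogonality of {sin(nx), cos(mx)} on [-π, π]:
  ∫_{-π}^{π} sin(nx)^2 dx = π, ∫ cos(mx)^2 dx = π, and cross terms integrate to 0.
So ∫_{-π}^{π} f(x)^2 dx = 5^2 · π + 5^2 · π = (25 + 25)π.
Divide by 2π: (25 + 25)/2 = 25.
By Parseval, this equals Σ |c_n|^2.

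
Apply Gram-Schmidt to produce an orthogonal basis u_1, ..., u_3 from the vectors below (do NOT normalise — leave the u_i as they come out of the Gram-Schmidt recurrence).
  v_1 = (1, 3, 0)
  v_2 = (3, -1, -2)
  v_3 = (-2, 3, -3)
Orthogonal basis:
  u_1 = (1, 3, 0)
  u_2 = (3, -1, -2)
  u_3 = (-72/35, 24/35, -24/7)

Apply the Gram-Schmidt recurrence
  u_1 = v_1
  u_i = v_i − Σ_{j<i} ((v_i · u_j) / (u_j · u_j)) · u_j.

Step by step this gives:
  u_1 = (1, 3, 0)
  u_2 = (3, -1, -2)
  u_3 = (-72/35, 24/35, -24/7)

Orthogonality check:
  u_2 · u_1 = 0 (should be 0)
  u_3 · u_1 = 0 (should be 0)
  u_3 · u_2 = 0 (should be 0)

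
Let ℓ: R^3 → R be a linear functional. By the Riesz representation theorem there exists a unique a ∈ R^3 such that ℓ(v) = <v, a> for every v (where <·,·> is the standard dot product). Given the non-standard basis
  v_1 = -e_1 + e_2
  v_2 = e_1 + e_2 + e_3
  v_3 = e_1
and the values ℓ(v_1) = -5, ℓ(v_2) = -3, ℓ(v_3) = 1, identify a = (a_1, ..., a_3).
a = (1, -4, 0)

Write a = (a_1, ..., a_3) in the standard basis. For each basis vector v_i, ℓ(v_i) = <v_i, a> is a linear equation in the a_j's. Collect the n equations into a matrix system V a = ℓ, where row i of V is v_i (expressed in the standard basis). Since V is invertible (lower-triangular with 1s on the diagonal, up to permutation), solve by back-substitution:
  V =
[[-1, 1, 0],
 [1, 1, 1],
 [1, 0, 0]]
  V a = (-5, -3, 1)
Solving gives a = (1, -4, 0).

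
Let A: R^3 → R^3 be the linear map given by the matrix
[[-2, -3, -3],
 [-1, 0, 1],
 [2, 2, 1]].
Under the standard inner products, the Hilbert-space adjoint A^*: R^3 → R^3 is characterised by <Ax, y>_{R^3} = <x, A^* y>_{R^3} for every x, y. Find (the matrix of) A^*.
A^* = A^T =
[[-2, -1, 2],
 [-3, 0, 2],
 [-3, 1, 1]]

For real matrices with standard dot products, the defining identity <Ax, y> = <x, A^* y> gives (Ax)^T y = x^T (A^*) y, i.e. x^T A^T y = x^T (A^*) y. Since this holds for all x, y, we must have A^* = A^T. Therefore
A^* =
[[-2, -1, 2],
 [-3, 0, 2],
 [-3, 1, 1]].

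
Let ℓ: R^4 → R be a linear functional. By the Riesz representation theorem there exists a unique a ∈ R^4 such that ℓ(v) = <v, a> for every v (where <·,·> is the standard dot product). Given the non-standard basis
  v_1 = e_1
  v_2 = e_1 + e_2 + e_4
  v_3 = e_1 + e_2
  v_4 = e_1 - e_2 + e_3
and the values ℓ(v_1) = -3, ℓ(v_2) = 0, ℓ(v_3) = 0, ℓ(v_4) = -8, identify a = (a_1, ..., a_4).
a = (-3, 3, -2, 0)

Write a = (a_1, ..., a_4) in the standard basis. For each basis vector v_i, ℓ(v_i) = <v_i, a> is a linear equation in the a_j's. Collect the n equations into a matrix system V a = ℓ, where row i of V is v_i (expressed in the standard basis). Since V is invertible (lower-triangular with 1s on the diagonal, up to permutation), solve by back-substitution:
  V =
[[1, 0, 0, 0],
 [1, 1, 0, 1],
 [1, 1, 0, 0],
 [1, -1, 1, 0]]
  V a = (-3, 0, 0, -8)
Solving gives a = (-3, 3, -2, 0).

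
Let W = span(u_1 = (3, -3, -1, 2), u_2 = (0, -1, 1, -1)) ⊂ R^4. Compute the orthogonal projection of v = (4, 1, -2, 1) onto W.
proj_W(v) = (39/23, -25/69, -131/69, 170/69)

Set up U = [u_1 | ... | u_2] ∈ R^(4×2). The projector onto W = col(U) is P = U (U^T U)^(-1) U^T.
Compute U^T U =
  [23, 0]
  [0, 3],
and U^T v = (13, -4).
Solve U^T U · c = U^T v for the coefficients: c = (13/23, -4/3). The projection is proj_W(v) = U c.
Check: (v - proj_W(v)) · u_1 = 0  (should be 0).
Check: (v - proj_W(v)) · u_2 = 0  (should be 0).
Result: proj_W(v) = (39/23, -25/69, -131/69, 170/69).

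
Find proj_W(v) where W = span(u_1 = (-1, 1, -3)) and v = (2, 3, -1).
proj_W(v) = (-4/11, 4/11, -12/11)

Set up U = [u_1 | ... | u_1] ∈ R^(3×1). The projector onto W = col(U) is P = U (U^T U)^(-1) U^T.
Compute U^T U =
  [11],
and U^T v = (4).
Solve U^T U · c = U^T v for the coefficients: c = (4/11). The projection is proj_W(v) = U c.
Check: (v - proj_W(v)) · u_1 = 0  (should be 0).
Result: proj_W(v) = (-4/11, 4/11, -12/11).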